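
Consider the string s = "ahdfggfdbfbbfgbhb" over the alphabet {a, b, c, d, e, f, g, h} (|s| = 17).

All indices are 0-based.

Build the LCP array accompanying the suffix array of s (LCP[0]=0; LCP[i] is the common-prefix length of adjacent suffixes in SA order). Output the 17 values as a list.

rank | idx | suffix
   0 |   0 | ahdfggfdbfbbfgbhb
   1 |  16 | b
   2 |  10 | bbfgbhb
   3 |   8 | bfbbfgbhb
   4 |  11 | bfgbhb
   5 |  14 | bhb
   6 |   7 | dbfbbfgbhb
   7 |   2 | dfggfdbfbbfgbhb
   8 |   9 | fbbfgbhb
   9 |   6 | fdbfbbfgbhb
  10 |  12 | fgbhb
  11 |   3 | fggfdbfbbfgbhb
  12 |  13 | gbhb
  13 |   5 | gfdbfbbfgbhb
  14 |   4 | ggfdbfbbfgbhb
  15 |  15 | hb
  16 |   1 | hdfggfdbfbbfgbhb

SA = [0, 16, 10, 8, 11, 14, 7, 2, 9, 6, 12, 3, 13, 5, 4, 15, 1]
i: (SA[i-1],SA[i]) lcp shared
  1: (0,16) 0 ''
  2: (16,10) 1 'b'
  3: (10,8) 1 'b'
  4: (8,11) 2 'bf'
  5: (11,14) 1 'b'
  6: (14,7) 0 ''
  7: (7,2) 1 'd'
  8: (2,9) 0 ''
  9: (9,6) 1 'f'
  10: (6,12) 1 'f'
  11: (12,3) 2 'fg'
  12: (3,13) 0 ''
  13: (13,5) 1 'g'
  14: (5,4) 1 'g'
  15: (4,15) 0 ''
  16: (15,1) 1 'h'

[0, 0, 1, 1, 2, 1, 0, 1, 0, 1, 1, 2, 0, 1, 1, 0, 1]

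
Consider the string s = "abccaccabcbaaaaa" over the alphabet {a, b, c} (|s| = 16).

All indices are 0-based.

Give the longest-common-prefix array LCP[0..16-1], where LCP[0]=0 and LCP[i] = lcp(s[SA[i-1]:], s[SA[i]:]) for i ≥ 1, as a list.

[0, 1, 2, 3, 4, 1, 3, 1, 0, 1, 2, 0, 2, 1, 1, 3]

rank→(start, suffix):
  0 → (15, 'a')
  1 → (14, 'aa')
  2 → (13, 'aaa')
  3 → (12, 'aaaa')
  4 → (11, 'aaaaa')
  5 → (7, 'abcbaaaaa')
  6 → (0, 'abccaccabcbaaaaa')
  7 → (4, 'accabcbaaaaa')
  8 → (10, 'baaaaa')
  9 → (8, 'bcbaaaaa')
  10 → (1, 'bccaccabcbaaaaa')
  11 → (6, 'cabcbaaaaa')
  12 → (3, 'caccabcbaaaaa')
  13 → (9, 'cbaaaaa')
  14 → (5, 'ccabcbaaaaa')
  15 → (2, 'ccaccabcbaaaaa')

SA = [15, 14, 13, 12, 11, 7, 0, 4, 10, 8, 1, 6, 3, 9, 5, 2]
rank  pair      lcp
   1  s[15:],s[14:]  1  'a'
   2  s[14:],s[13:]  2  'aa'
   3  s[13:],s[12:]  3  'aaa'
   4  s[12:],s[11:]  4  'aaaa'
   5  s[11:],s[7:]  1  'a'
   6  s[7:],s[0:]  3  'abc'
   7  s[0:],s[4:]  1  'a'
   8  s[4:],s[10:]  0  ''
   9  s[10:],s[8:]  1  'b'
  10  s[8:],s[1:]  2  'bc'
  11  s[1:],s[6:]  0  ''
  12  s[6:],s[3:]  2  'ca'
  13  s[3:],s[9:]  1  'c'
  14  s[9:],s[5:]  1  'c'
  15  s[5:],s[2:]  3  'cca'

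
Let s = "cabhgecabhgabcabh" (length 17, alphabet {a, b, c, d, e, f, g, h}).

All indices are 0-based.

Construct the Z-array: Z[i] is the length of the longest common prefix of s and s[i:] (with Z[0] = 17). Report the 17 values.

Z[0]=17
i=1: fresh scan; Z[1]=0
i=2: fresh scan; Z[2]=0
i=3: fresh scan; Z[3]=0
i=4: fresh scan; Z[4]=0
i=5: fresh scan; Z[5]=0
i=6: fresh scan; Z[6]=5 extend→box=[6,11)
i=7: min(r-i=4, Z[1]=0)=0; Z[7]=0
i=8: min(r-i=3, Z[2]=0)=0; Z[8]=0
i=9: min(r-i=2, Z[3]=0)=0; Z[9]=0
i=10: min(r-i=1, Z[4]=0)=0; Z[10]=0
i=11: fresh scan; Z[11]=0
i=12: fresh scan; Z[12]=0
i=13: fresh scan; Z[13]=4 extend→box=[13,17)
i=14: min(r-i=3, Z[1]=0)=0; Z[14]=0
i=15: min(r-i=2, Z[2]=0)=0; Z[15]=0
i=16: min(r-i=1, Z[3]=0)=0; Z[16]=0

[17, 0, 0, 0, 0, 0, 5, 0, 0, 0, 0, 0, 0, 4, 0, 0, 0]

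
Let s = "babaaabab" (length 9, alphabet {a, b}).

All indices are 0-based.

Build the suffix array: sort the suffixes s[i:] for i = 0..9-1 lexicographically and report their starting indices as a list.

rank | idx | suffix
   0 |   3 | aaabab
   1 |   4 | aabab
   2 |   7 | ab
   3 |   1 | abaaabab
   4 |   5 | abab
   5 |   8 | b
   6 |   2 | baaabab
   7 |   6 | bab
   8 |   0 | babaaabab

[3, 4, 7, 1, 5, 8, 2, 6, 0]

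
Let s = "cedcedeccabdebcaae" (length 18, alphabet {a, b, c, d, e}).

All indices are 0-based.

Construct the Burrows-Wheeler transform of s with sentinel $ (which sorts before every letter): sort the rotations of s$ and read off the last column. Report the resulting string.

eccaeabce$debeaddcc

rank  rotation             last
    0  $cedcedeccabdebcaae  e
    1  aae$cedcedeccabdebc  c
    2  abdebcaae$cedcedecc  c
    3  ae$cedcedeccabdebca  a
    4  bcaae$cedcedeccabde  e
    5  bdebcaae$cedcedecca  a
    6  caae$cedcedeccabdeb  b
    7  cabdebcaae$cedcedec  c
    8  ccabdebcaae$cedcede  e
    9  cedcedeccabdebcaae$  $
   10  cedeccabdebcaae$ced  d
   11  dcedeccabdebcaae$ce  e
   12  debcaae$cedcedeccab  b
   13  deccabdebcaae$cedce  e
   14  e$cedcedeccabdebcaa  a
   15  ebcaae$cedcedeccabd  d
   16  eccabdebcaae$cedced  d
   17  edcedeccabdebcaae$c  c
   18  edeccabdebcaae$cedc  c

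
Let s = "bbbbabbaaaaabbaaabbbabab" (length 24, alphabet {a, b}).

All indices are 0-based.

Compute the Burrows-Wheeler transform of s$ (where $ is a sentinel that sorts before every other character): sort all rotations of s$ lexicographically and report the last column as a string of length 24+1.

bbaabaabbbaaabbabbaabbab$

rank  rotation                   last
    0  $bbbbabbaaaaabbaaabbbabab  b
    1  aaaaabbaaabbbabab$bbbbabb  b
    2  aaaabbaaabbbabab$bbbbabba  a
    3  aaabbaaabbbabab$bbbbabbaa  a
    4  aaabbbabab$bbbbabbaaaaabb  b
    5  aabbaaabbbabab$bbbbabbaaa  a
    6  aabbbabab$bbbbabbaaaaabba  a
    7  ab$bbbbabbaaaaabbaaabbbab  b
    8  abab$bbbbabbaaaaabbaaabbb  b
    9  abbaaaaabbaaabbbabab$bbbb  b
   10  abbaaabbbabab$bbbbabbaaaa  a
   11  abbbabab$bbbbabbaaaaabbaa  a
   12  b$bbbbabbaaaaabbaaabbbaba  a
   13  baaaaabbaaabbbabab$bbbbab  b
   14  baaabbbabab$bbbbabbaaaaab  b
   15  bab$bbbbabbaaaaabbaaabbba  a
   16  babab$bbbbabbaaaaabbaaabb  b
   17  babbaaaaabbaaabbbabab$bbb  b
   18  bbaaaaabbaaabbbabab$bbbba  a
   19  bbaaabbbabab$bbbbabbaaaaa  a
   20  bbabab$bbbbabbaaaaabbaaab  b
   21  bbabbaaaaabbaaabbbabab$bb  b
   22  bbbabab$bbbbabbaaaaabbaaa  a
   23  bbbabbaaaaabbaaabbbabab$b  b
   24  bbbbabbaaaaabbaaabbbabab$  $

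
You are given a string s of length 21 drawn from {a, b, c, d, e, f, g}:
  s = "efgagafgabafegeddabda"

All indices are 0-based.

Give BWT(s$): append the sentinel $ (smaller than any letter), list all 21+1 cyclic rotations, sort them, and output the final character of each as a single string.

adgdbggaabdeg$faaefafe

rank  rotation                last
    0  $efgagafgabafegeddabda  a
    1  a$efgagafgabafegeddabd  d
    2  abafegeddabda$efgagafg  g
    3  abda$efgagafgabafegedd  d
    4  afegeddabda$efgagafgab  b
    5  afgabafegeddabda$efgag  g
    6  agafgabafegeddabda$efg  g
    7  bafegeddabda$efgagafga  a
    8  bda$efgagafgabafegedda  a
    9  da$efgagafgabafegeddab  b
   10  dabda$efgagafgabafeged  d
   11  ddabda$efgagafgabafege  e
   12  eddabda$efgagafgabafeg  g
   13  efgagafgabafegeddabda$  $
   14  egeddabda$efgagafgabaf  f
   15  fegeddabda$efgagafgaba  a
   16  fgabafegeddabda$efgaga  a
   17  fgagafgabafegeddabda$e  e
   18  gabafegeddabda$efgagaf  f
   19  gafgabafegeddabda$efga  a
   20  gagafgabafegeddabda$ef  f
   21  geddabda$efgagafgabafe  e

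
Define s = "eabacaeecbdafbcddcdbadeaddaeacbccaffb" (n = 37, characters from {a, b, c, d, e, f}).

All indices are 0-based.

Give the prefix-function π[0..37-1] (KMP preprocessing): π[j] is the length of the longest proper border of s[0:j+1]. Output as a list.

[0, 0, 0, 0, 0, 0, 1, 1, 0, 0, 0, 0, 0, 0, 0, 0, 0, 0, 0, 0, 0, 0, 1, 2, 0, 0, 0, 1, 2, 0, 0, 0, 0, 0, 0, 0, 0]

π[0] = 0
j=1 s[j]='a': π[1]=0 (border '')
j=2 s[j]='b': π[2]=0 (border '')
j=3 s[j]='a': π[3]=0 (border '')
j=4 s[j]='c': π[4]=0 (border '')
j=5 s[j]='a': π[5]=0 (border '')
j=6 s[j]='e': π[6]=1 (border 'e')
j=7 s[j]='e': k: 1→0; π[7]=1 (border 'e')
j=8 s[j]='c': k: 1→0; π[8]=0 (border '')
j=9 s[j]='b': π[9]=0 (border '')
j=10 s[j]='d': π[10]=0 (border '')
j=11 s[j]='a': π[11]=0 (border '')
j=12 s[j]='f': π[12]=0 (border '')
j=13 s[j]='b': π[13]=0 (border '')
j=14 s[j]='c': π[14]=0 (border '')
j=15 s[j]='d': π[15]=0 (border '')
j=16 s[j]='d': π[16]=0 (border '')
j=17 s[j]='c': π[17]=0 (border '')
j=18 s[j]='d': π[18]=0 (border '')
j=19 s[j]='b': π[19]=0 (border '')
j=20 s[j]='a': π[20]=0 (border '')
j=21 s[j]='d': π[21]=0 (border '')
j=22 s[j]='e': π[22]=1 (border 'e')
j=23 s[j]='a': π[23]=2 (border 'ea')
j=24 s[j]='d': k: 2→0; π[24]=0 (border '')
j=25 s[j]='d': π[25]=0 (border '')
j=26 s[j]='a': π[26]=0 (border '')
j=27 s[j]='e': π[27]=1 (border 'e')
j=28 s[j]='a': π[28]=2 (border 'ea')
j=29 s[j]='c': k: 2→0; π[29]=0 (border '')
j=30 s[j]='b': π[30]=0 (border '')
j=31 s[j]='c': π[31]=0 (border '')
j=32 s[j]='c': π[32]=0 (border '')
j=33 s[j]='a': π[33]=0 (border '')
j=34 s[j]='f': π[34]=0 (border '')
j=35 s[j]='f': π[35]=0 (border '')
j=36 s[j]='b': π[36]=0 (border '')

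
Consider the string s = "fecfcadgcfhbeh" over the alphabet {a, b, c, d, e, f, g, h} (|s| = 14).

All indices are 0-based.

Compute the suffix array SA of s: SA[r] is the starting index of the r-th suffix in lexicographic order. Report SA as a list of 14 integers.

rank | idx | suffix
   0 |   5 | adgcfhbeh
   1 |  11 | beh
   2 |   4 | cadgcfhbeh
   3 |   2 | cfcadgcfhbeh
   4 |   8 | cfhbeh
   5 |   6 | dgcfhbeh
   6 |   1 | ecfcadgcfhbeh
   7 |  12 | eh
   8 |   3 | fcadgcfhbeh
   9 |   0 | fecfcadgcfhbeh
  10 |   9 | fhbeh
  11 |   7 | gcfhbeh
  12 |  13 | h
  13 |  10 | hbeh

[5, 11, 4, 2, 8, 6, 1, 12, 3, 0, 9, 7, 13, 10]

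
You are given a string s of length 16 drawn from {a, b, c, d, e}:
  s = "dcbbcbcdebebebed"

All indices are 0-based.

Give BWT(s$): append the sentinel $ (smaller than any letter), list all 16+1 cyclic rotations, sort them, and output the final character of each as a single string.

dcbceeedbbe$cdbbb

rank  rotation           last
    0  $dcbbcbcdebebebed  d
    1  bbcbcdebebebed$dc  c
    2  bcbcdebebebed$dcb  b
    3  bcdebebebed$dcbbc  c
    4  bebebed$dcbbcbcde  e
    5  bebed$dcbbcbcdebe  e
    6  bed$dcbbcbcdebebe  e
    7  cbbcbcdebebebed$d  d
    8  cbcdebebebed$dcbb  b
    9  cdebebebed$dcbbcb  b
   10  d$dcbbcbcdebebebe  e
   11  dcbbcbcdebebebed$  $
   12  debebebed$dcbbcbc  c
   13  ebebebed$dcbbcbcd  d
   14  ebebed$dcbbcbcdeb  b
   15  ebed$dcbbcbcdebeb  b
   16  ed$dcbbcbcdebebeb  b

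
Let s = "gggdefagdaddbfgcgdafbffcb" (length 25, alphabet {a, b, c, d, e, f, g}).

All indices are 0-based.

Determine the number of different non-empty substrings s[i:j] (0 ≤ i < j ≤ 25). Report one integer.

rank | idx | suffix
   0 |   9 | addbfgcgdafbffcb
   1 |  18 | afbffcb
   2 |   6 | agdaddbfgcgdafbffcb
   3 |  24 | b
   4 |  20 | bffcb
   5 |  12 | bfgcgdafbffcb
   6 |  23 | cb
   7 |  15 | cgdafbffcb
   8 |   8 | daddbfgcgdafbffcb
   9 |  17 | dafbffcb
  10 |  11 | dbfgcgdafbffcb
  11 |  10 | ddbfgcgdafbffcb
  12 |   3 | defagdaddbfgcgdafbffcb
  13 |   4 | efagdaddbfgcgdafbffcb
  14 |   5 | fagdaddbfgcgdafbffcb
  15 |  19 | fbffcb
  16 |  22 | fcb
  17 |  21 | ffcb
  18 |  13 | fgcgdafbffcb
  19 |  14 | gcgdafbffcb
  20 |   7 | gdaddbfgcgdafbffcb
  21 |  16 | gdafbffcb
  22 |   2 | gdefagdaddbfgcgdafbffcb
  23 |   1 | ggdefagdaddbfgcgdafbffcb
  24 |   0 | gggdefagdaddbfgcgdafbffcb

SA = [9, 18, 6, 24, 20, 12, 23, 15, 8, 17, 11, 10, 3, 4, 5, 19, 22, 21, 13, 14, 7, 16, 2, 1, 0]
rank  pair      lcp
   1  s[9:],s[18:]  1  'a'
   2  s[18:],s[6:]  1  'a'
   3  s[6:],s[24:]  0  ''
   4  s[24:],s[20:]  1  'b'
   5  s[20:],s[12:]  2  'bf'
   6  s[12:],s[23:]  0  ''
   7  s[23:],s[15:]  1  'c'
   8  s[15:],s[8:]  0  ''
   9  s[8:],s[17:]  2  'da'
  10  s[17:],s[11:]  1  'd'
  11  s[11:],s[10:]  1  'd'
  12  s[10:],s[3:]  1  'd'
  13  s[3:],s[4:]  0  ''
  14  s[4:],s[5:]  0  ''
  15  s[5:],s[19:]  1  'f'
  16  s[19:],s[22:]  1  'f'
  17  s[22:],s[21:]  1  'f'
  18  s[21:],s[13:]  1  'f'
  19  s[13:],s[14:]  0  ''
  20  s[14:],s[7:]  1  'g'
  21  s[7:],s[16:]  3  'gda'
  22  s[16:],s[2:]  2  'gd'
  23  s[2:],s[1:]  1  'g'
  24  s[1:],s[0:]  2  'gg'

n(n+1)/2 = 25·26/2 = 325
Σ LCP = 0 + 1 + 1 + 0 + 1 + 2 + 0 + 1 + 0 + 2 + 1 + 1 + 1 + 0 + 0 + 1 + 1 + 1 + 1 + 0 + 1 + 3 + 2 + 1 + 2 = 24
distinct = 325 − 24 = 301

301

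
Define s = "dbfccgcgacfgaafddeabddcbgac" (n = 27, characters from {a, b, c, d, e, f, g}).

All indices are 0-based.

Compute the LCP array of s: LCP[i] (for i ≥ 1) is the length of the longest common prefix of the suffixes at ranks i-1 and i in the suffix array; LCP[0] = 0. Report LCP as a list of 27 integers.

sorted suffixes:
  #0 SA[0]=12  'aafddeabddcbgac'
  #1 SA[1]=18  'abddcbgac'
  #2 SA[2]=25  'ac'
  #3 SA[3]=8  'acfgaafddeabddcbgac'
  #4 SA[4]=13  'afddeabddcbgac'
  #5 SA[5]=19  'bddcbgac'
  #6 SA[6]=1  'bfccgcgacfgaafddeabddcbgac'
  #7 SA[7]=23  'bgac'
  #8 SA[8]=26  'c'
  #9 SA[9]=22  'cbgac'
  #10 SA[10]=3  'ccgcgacfgaafddeabddcbgac'
  #11 SA[11]=9  'cfgaafddeabddcbgac'
  #12 SA[12]=6  'cgacfgaafddeabddcbgac'
  #13 SA[13]=4  'cgcgacfgaafddeabddcbgac'
  #14 SA[14]=0  'dbfccgcgacfgaafddeabddcbgac'
  #15 SA[15]=21  'dcbgac'
  #16 SA[16]=20  'ddcbgac'
  #17 SA[17]=15  'ddeabddcbgac'
  #18 SA[18]=16  'deabddcbgac'
  #19 SA[19]=17  'eabddcbgac'
  #20 SA[20]=2  'fccgcgacfgaafddeabddcbgac'
  #21 SA[21]=14  'fddeabddcbgac'
  #22 SA[22]=10  'fgaafddeabddcbgac'
  #23 SA[23]=11  'gaafddeabddcbgac'
  #24 SA[24]=24  'gac'
  #25 SA[25]=7  'gacfgaafddeabddcbgac'
  #26 SA[26]=5  'gcgacfgaafddeabddcbgac'

SA = [12, 18, 25, 8, 13, 19, 1, 23, 26, 22, 3, 9, 6, 4, 0, 21, 20, 15, 16, 17, 2, 14, 10, 11, 24, 7, 5]
rank  pair      lcp
   1  s[12:],s[18:]  1  'a'
   2  s[18:],s[25:]  1  'a'
   3  s[25:],s[8:]  2  'ac'
   4  s[8:],s[13:]  1  'a'
   5  s[13:],s[19:]  0  ''
   6  s[19:],s[1:]  1  'b'
   7  s[1:],s[23:]  1  'b'
   8  s[23:],s[26:]  0  ''
   9  s[26:],s[22:]  1  'c'
  10  s[22:],s[3:]  1  'c'
  11  s[3:],s[9:]  1  'c'
  12  s[9:],s[6:]  1  'c'
  13  s[6:],s[4:]  2  'cg'
  14  s[4:],s[0:]  0  ''
  15  s[0:],s[21:]  1  'd'
  16  s[21:],s[20:]  1  'd'
  17  s[20:],s[15:]  2  'dd'
  18  s[15:],s[16:]  1  'd'
  19  s[16:],s[17:]  0  ''
  20  s[17:],s[2:]  0  ''
  21  s[2:],s[14:]  1  'f'
  22  s[14:],s[10:]  1  'f'
  23  s[10:],s[11:]  0  ''
  24  s[11:],s[24:]  2  'ga'
  25  s[24:],s[7:]  3  'gac'
  26  s[7:],s[5:]  1  'g'

[0, 1, 1, 2, 1, 0, 1, 1, 0, 1, 1, 1, 1, 2, 0, 1, 1, 2, 1, 0, 0, 1, 1, 0, 2, 3, 1]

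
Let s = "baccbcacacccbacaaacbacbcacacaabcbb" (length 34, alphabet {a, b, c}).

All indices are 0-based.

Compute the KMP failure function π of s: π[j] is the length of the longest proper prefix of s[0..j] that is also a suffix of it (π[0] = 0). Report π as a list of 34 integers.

π[0] = 0
j=1 s[j]='a': π[1]=0 (border '')
j=2 s[j]='c': π[2]=0 (border '')
j=3 s[j]='c': π[3]=0 (border '')
j=4 s[j]='b': π[4]=1 (border 'b')
j=5 s[j]='c': k: 1→0; π[5]=0 (border '')
j=6 s[j]='a': π[6]=0 (border '')
j=7 s[j]='c': π[7]=0 (border '')
j=8 s[j]='a': π[8]=0 (border '')
j=9 s[j]='c': π[9]=0 (border '')
j=10 s[j]='c': π[10]=0 (border '')
j=11 s[j]='c': π[11]=0 (border '')
j=12 s[j]='b': π[12]=1 (border 'b')
j=13 s[j]='a': π[13]=2 (border 'ba')
j=14 s[j]='c': π[14]=3 (border 'bac')
j=15 s[j]='a': k: 3→0; π[15]=0 (border '')
j=16 s[j]='a': π[16]=0 (border '')
j=17 s[j]='a': π[17]=0 (border '')
j=18 s[j]='c': π[18]=0 (border '')
j=19 s[j]='b': π[19]=1 (border 'b')
j=20 s[j]='a': π[20]=2 (border 'ba')
j=21 s[j]='c': π[21]=3 (border 'bac')
j=22 s[j]='b': k: 3→0; π[22]=1 (border 'b')
j=23 s[j]='c': k: 1→0; π[23]=0 (border '')
j=24 s[j]='a': π[24]=0 (border '')
j=25 s[j]='c': π[25]=0 (border '')
j=26 s[j]='a': π[26]=0 (border '')
j=27 s[j]='c': π[27]=0 (border '')
j=28 s[j]='a': π[28]=0 (border '')
j=29 s[j]='a': π[29]=0 (border '')
j=30 s[j]='b': π[30]=1 (border 'b')
j=31 s[j]='c': k: 1→0; π[31]=0 (border '')
j=32 s[j]='b': π[32]=1 (border 'b')
j=33 s[j]='b': k: 1→0; π[33]=1 (border 'b')

[0, 0, 0, 0, 1, 0, 0, 0, 0, 0, 0, 0, 1, 2, 3, 0, 0, 0, 0, 1, 2, 3, 1, 0, 0, 0, 0, 0, 0, 0, 1, 0, 1, 1]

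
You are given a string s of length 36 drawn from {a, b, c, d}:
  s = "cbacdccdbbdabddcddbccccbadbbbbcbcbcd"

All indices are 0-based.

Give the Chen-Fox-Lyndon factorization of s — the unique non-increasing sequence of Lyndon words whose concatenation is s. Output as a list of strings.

emit factor 1: 'c' (i=0, period=1)
emit factor 2: 'b' (i=1, period=1)
emit factor 3: 'acdccdbbd' (i=2, period=9)
emit factor 4: 'abddcddbccccbadbbbbcbcbcd' (i=11, period=25)

["c", "b", "acdccdbbd", "abddcddbccccbadbbbbcbcbcd"]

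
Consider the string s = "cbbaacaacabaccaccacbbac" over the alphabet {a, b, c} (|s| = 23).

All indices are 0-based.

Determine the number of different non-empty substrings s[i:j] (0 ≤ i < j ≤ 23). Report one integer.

sorted suffixes:
  #0 SA[0]=3  'aacaacabaccaccacbbac'
  #1 SA[1]=6  'aacabaccaccacbbac'
  #2 SA[2]=9  'abaccaccacbbac'
  #3 SA[3]=21  'ac'
  #4 SA[4]=4  'acaacabaccaccacbbac'
  #5 SA[5]=7  'acabaccaccacbbac'
  #6 SA[6]=17  'acbbac'
  #7 SA[7]=14  'accacbbac'
  #8 SA[8]=11  'accaccacbbac'
  #9 SA[9]=2  'baacaacabaccaccacbbac'
  #10 SA[10]=20  'bac'
  #11 SA[11]=10  'baccaccacbbac'
  #12 SA[12]=1  'bbaacaacabaccaccacbbac'
  #13 SA[13]=19  'bbac'
  #14 SA[14]=22  'c'
  #15 SA[15]=5  'caacabaccaccacbbac'
  #16 SA[16]=8  'cabaccaccacbbac'
  #17 SA[17]=16  'cacbbac'
  #18 SA[18]=13  'caccacbbac'
  #19 SA[19]=0  'cbbaacaacabaccaccacbbac'
  #20 SA[20]=18  'cbbac'
  #21 SA[21]=15  'ccacbbac'
  #22 SA[22]=12  'ccaccacbbac'

SA = [3, 6, 9, 21, 4, 7, 17, 14, 11, 2, 20, 10, 1, 19, 22, 5, 8, 16, 13, 0, 18, 15, 12]
rank  pair      lcp
   1  s[3:],s[6:]  4  'aaca'
   2  s[6:],s[9:]  1  'a'
   3  s[9:],s[21:]  1  'a'
   4  s[21:],s[4:]  2  'ac'
   5  s[4:],s[7:]  3  'aca'
   6  s[7:],s[17:]  2  'ac'
   7  s[17:],s[14:]  2  'ac'
   8  s[14:],s[11:]  5  'accac'
   9  s[11:],s[2:]  0  ''
  10  s[2:],s[20:]  2  'ba'
  11  s[20:],s[10:]  3  'bac'
  12  s[10:],s[1:]  1  'b'
  13  s[1:],s[19:]  3  'bba'
  14  s[19:],s[22:]  0  ''
  15  s[22:],s[5:]  1  'c'
  16  s[5:],s[8:]  2  'ca'
  17  s[8:],s[16:]  2  'ca'
  18  s[16:],s[13:]  3  'cac'
  19  s[13:],s[0:]  1  'c'
  20  s[0:],s[18:]  4  'cbba'
  21  s[18:],s[15:]  1  'c'
  22  s[15:],s[12:]  4  'ccac'

n(n+1)/2 = 23·24/2 = 276
Σ LCP = 0 + 4 + 1 + 1 + 2 + 3 + 2 + 2 + 5 + 0 + 2 + 3 + 1 + 3 + 0 + 1 + 2 + 2 + 3 + 1 + 4 + 1 + 4 = 47
distinct = 276 − 47 = 229

229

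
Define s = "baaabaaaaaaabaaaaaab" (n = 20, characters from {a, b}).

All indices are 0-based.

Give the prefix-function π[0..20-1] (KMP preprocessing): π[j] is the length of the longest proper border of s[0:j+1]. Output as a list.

[0, 0, 0, 0, 1, 2, 3, 4, 0, 0, 0, 0, 1, 2, 3, 4, 0, 0, 0, 1]

π[0] = 0
j=1 s[j]='a': π[1]=0 (border '')
j=2 s[j]='a': π[2]=0 (border '')
j=3 s[j]='a': π[3]=0 (border '')
j=4 s[j]='b': π[4]=1 (border 'b')
j=5 s[j]='a': π[5]=2 (border 'ba')
j=6 s[j]='a': π[6]=3 (border 'baa')
j=7 s[j]='a': π[7]=4 (border 'baaa')
j=8 s[j]='a': k: 4→0; π[8]=0 (border '')
j=9 s[j]='a': π[9]=0 (border '')
j=10 s[j]='a': π[10]=0 (border '')
j=11 s[j]='a': π[11]=0 (border '')
j=12 s[j]='b': π[12]=1 (border 'b')
j=13 s[j]='a': π[13]=2 (border 'ba')
j=14 s[j]='a': π[14]=3 (border 'baa')
j=15 s[j]='a': π[15]=4 (border 'baaa')
j=16 s[j]='a': k: 4→0; π[16]=0 (border '')
j=17 s[j]='a': π[17]=0 (border '')
j=18 s[j]='a': π[18]=0 (border '')
j=19 s[j]='b': π[19]=1 (border 'b')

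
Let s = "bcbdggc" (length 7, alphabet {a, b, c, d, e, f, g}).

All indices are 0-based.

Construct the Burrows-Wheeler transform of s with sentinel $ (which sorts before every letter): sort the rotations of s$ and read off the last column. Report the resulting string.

c$cgbbgd

rank  rotation  last
    0  $bcbdggc  c
    1  bcbdggc$  $
    2  bdggc$bc  c
    3  c$bcbdgg  g
    4  cbdggc$b  b
    5  dggc$bcb  b
    6  gc$bcbdg  g
    7  ggc$bcbd  d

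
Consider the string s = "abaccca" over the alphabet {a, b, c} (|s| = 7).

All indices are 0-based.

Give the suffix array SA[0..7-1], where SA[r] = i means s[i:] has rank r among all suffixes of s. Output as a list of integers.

[6, 0, 2, 1, 5, 4, 3]

sorted suffixes:
  #0 SA[0]=6  'a'
  #1 SA[1]=0  'abaccca'
  #2 SA[2]=2  'accca'
  #3 SA[3]=1  'baccca'
  #4 SA[4]=5  'ca'
  #5 SA[5]=4  'cca'
  #6 SA[6]=3  'ccca'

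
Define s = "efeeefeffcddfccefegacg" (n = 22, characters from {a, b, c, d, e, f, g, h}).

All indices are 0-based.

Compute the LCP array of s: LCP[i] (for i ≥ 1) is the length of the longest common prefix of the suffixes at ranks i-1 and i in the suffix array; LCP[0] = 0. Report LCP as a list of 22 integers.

[0, 0, 1, 1, 1, 0, 1, 0, 2, 1, 3, 3, 2, 1, 0, 2, 1, 2, 2, 1, 0, 1]

sorted suffixes:
  #0 SA[0]=19  'acg'
  #1 SA[1]=13  'ccefegacg'
  #2 SA[2]=9  'cddfccefegacg'
  #3 SA[3]=14  'cefegacg'
  #4 SA[4]=20  'cg'
  #5 SA[5]=10  'ddfccefegacg'
  #6 SA[6]=11  'dfccefegacg'
  #7 SA[7]=2  'eeefeffcddfccefegacg'
  #8 SA[8]=3  'eefeffcddfccefegacg'
  #9 SA[9]=0  'efeeefeffcddfccefegacg'
  #10 SA[10]=4  'efeffcddfccefegacg'
  #11 SA[11]=15  'efegacg'
  #12 SA[12]=6  'effcddfccefegacg'
  #13 SA[13]=17  'egacg'
  #14 SA[14]=12  'fccefegacg'
  #15 SA[15]=8  'fcddfccefegacg'
  #16 SA[16]=1  'feeefeffcddfccefegacg'
  #17 SA[17]=5  'feffcddfccefegacg'
  #18 SA[18]=16  'fegacg'
  #19 SA[19]=7  'ffcddfccefegacg'
  #20 SA[20]=21  'g'
  #21 SA[21]=18  'gacg'

SA = [19, 13, 9, 14, 20, 10, 11, 2, 3, 0, 4, 15, 6, 17, 12, 8, 1, 5, 16, 7, 21, 18]
rank  pair      lcp
   1  s[19:],s[13:]  0  ''
   2  s[13:],s[9:]  1  'c'
   3  s[9:],s[14:]  1  'c'
   4  s[14:],s[20:]  1  'c'
   5  s[20:],s[10:]  0  ''
   6  s[10:],s[11:]  1  'd'
   7  s[11:],s[2:]  0  ''
   8  s[2:],s[3:]  2  'ee'
   9  s[3:],s[0:]  1  'e'
  10  s[0:],s[4:]  3  'efe'
  11  s[4:],s[15:]  3  'efe'
  12  s[15:],s[6:]  2  'ef'
  13  s[6:],s[17:]  1  'e'
  14  s[17:],s[12:]  0  ''
  15  s[12:],s[8:]  2  'fc'
  16  s[8:],s[1:]  1  'f'
  17  s[1:],s[5:]  2  'fe'
  18  s[5:],s[16:]  2  'fe'
  19  s[16:],s[7:]  1  'f'
  20  s[7:],s[21:]  0  ''
  21  s[21:],s[18:]  1  'g'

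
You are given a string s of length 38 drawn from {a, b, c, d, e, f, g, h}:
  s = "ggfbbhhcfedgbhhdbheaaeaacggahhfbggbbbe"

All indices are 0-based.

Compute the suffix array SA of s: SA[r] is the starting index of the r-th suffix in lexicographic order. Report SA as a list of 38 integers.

sorted suffixes:
  #0 SA[0]=22  'aacggahhfbggbbbe'
  #1 SA[1]=19  'aaeaacggahhfbggbbbe'
  #2 SA[2]=23  'acggahhfbggbbbe'
  #3 SA[3]=20  'aeaacggahhfbggbbbe'
  #4 SA[4]=27  'ahhfbggbbbe'
  #5 SA[5]=34  'bbbe'
  #6 SA[6]=35  'bbe'
  #7 SA[7]=3  'bbhhcfedgbhhdbheaaeaacggahhfbggbbbe'
  #8 SA[8]=36  'be'
  #9 SA[9]=31  'bggbbbe'
  #10 SA[10]=16  'bheaaeaacggahhfbggbbbe'
  #11 SA[11]=4  'bhhcfedgbhhdbheaaeaacggahhfbggbbbe'
  #12 SA[12]=12  'bhhdbheaaeaacggahhfbggbbbe'
  #13 SA[13]=7  'cfedgbhhdbheaaeaacggahhfbggbbbe'
  #14 SA[14]=24  'cggahhfbggbbbe'
  #15 SA[15]=15  'dbheaaeaacggahhfbggbbbe'
  #16 SA[16]=10  'dgbhhdbheaaeaacggahhfbggbbbe'
  #17 SA[17]=37  'e'
  #18 SA[18]=21  'eaacggahhfbggbbbe'
  #19 SA[19]=18  'eaaeaacggahhfbggbbbe'
  #20 SA[20]=9  'edgbhhdbheaaeaacggahhfbggbbbe'
  #21 SA[21]=2  'fbbhhcfedgbhhdbheaaeaacggahhfbggbbbe'
  #22 SA[22]=30  'fbggbbbe'
  #23 SA[23]=8  'fedgbhhdbheaaeaacggahhfbggbbbe'
  #24 SA[24]=26  'gahhfbggbbbe'
  #25 SA[25]=33  'gbbbe'
  #26 SA[26]=11  'gbhhdbheaaeaacggahhfbggbbbe'
  #27 SA[27]=1  'gfbbhhcfedgbhhdbheaaeaacggahhfbggbbbe'
  #28 SA[28]=25  'ggahhfbggbbbe'
  #29 SA[29]=32  'ggbbbe'
  #30 SA[30]=0  'ggfbbhhcfedgbhhdbheaaeaacggahhfbggbbbe'
  #31 SA[31]=6  'hcfedgbhhdbheaaeaacggahhfbggbbbe'
  #32 SA[32]=14  'hdbheaaeaacggahhfbggbbbe'
  #33 SA[33]=17  'heaaeaacggahhfbggbbbe'
  #34 SA[34]=29  'hfbggbbbe'
  #35 SA[35]=5  'hhcfedgbhhdbheaaeaacggahhfbggbbbe'
  #36 SA[36]=13  'hhdbheaaeaacggahhfbggbbbe'
  #37 SA[37]=28  'hhfbggbbbe'

[22, 19, 23, 20, 27, 34, 35, 3, 36, 31, 16, 4, 12, 7, 24, 15, 10, 37, 21, 18, 9, 2, 30, 8, 26, 33, 11, 1, 25, 32, 0, 6, 14, 17, 29, 5, 13, 28]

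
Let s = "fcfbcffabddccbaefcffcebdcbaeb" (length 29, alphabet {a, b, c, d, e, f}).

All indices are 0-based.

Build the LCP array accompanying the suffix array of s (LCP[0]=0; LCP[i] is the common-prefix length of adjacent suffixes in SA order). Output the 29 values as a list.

[0, 1, 2, 0, 1, 3, 1, 1, 2, 0, 4, 1, 1, 1, 2, 3, 0, 2, 1, 0, 2, 1, 0, 1, 1, 2, 3, 1, 2]

sorted suffixes:
  #0 SA[0]=7  'abddccbaefcffcebdcbaeb'
  #1 SA[1]=26  'aeb'
  #2 SA[2]=14  'aefcffcebdcbaeb'
  #3 SA[3]=28  'b'
  #4 SA[4]=25  'baeb'
  #5 SA[5]=13  'baefcffcebdcbaeb'
  #6 SA[6]=3  'bcffabddccbaefcffcebdcbaeb'
  #7 SA[7]=22  'bdcbaeb'
  #8 SA[8]=8  'bddccbaefcffcebdcbaeb'
  #9 SA[9]=24  'cbaeb'
  #10 SA[10]=12  'cbaefcffcebdcbaeb'
  #11 SA[11]=11  'ccbaefcffcebdcbaeb'
  #12 SA[12]=20  'cebdcbaeb'
  #13 SA[13]=1  'cfbcffabddccbaefcffcebdcbaeb'
  #14 SA[14]=4  'cffabddccbaefcffcebdcbaeb'
  #15 SA[15]=17  'cffcebdcbaeb'
  #16 SA[16]=23  'dcbaeb'
  #17 SA[17]=10  'dccbaefcffcebdcbaeb'
  #18 SA[18]=9  'ddccbaefcffcebdcbaeb'
  #19 SA[19]=27  'eb'
  #20 SA[20]=21  'ebdcbaeb'
  #21 SA[21]=15  'efcffcebdcbaeb'
  #22 SA[22]=6  'fabddccbaefcffcebdcbaeb'
  #23 SA[23]=2  'fbcffabddccbaefcffcebdcbaeb'
  #24 SA[24]=19  'fcebdcbaeb'
  #25 SA[25]=0  'fcfbcffabddccbaefcffcebdcbaeb'
  #26 SA[26]=16  'fcffcebdcbaeb'
  #27 SA[27]=5  'ffabddccbaefcffcebdcbaeb'
  #28 SA[28]=18  'ffcebdcbaeb'

SA = [7, 26, 14, 28, 25, 13, 3, 22, 8, 24, 12, 11, 20, 1, 4, 17, 23, 10, 9, 27, 21, 15, 6, 2, 19, 0, 16, 5, 18]
i: (SA[i-1],SA[i]) lcp shared
  1: (7,26) 1 'a'
  2: (26,14) 2 'ae'
  3: (14,28) 0 ''
  4: (28,25) 1 'b'
  5: (25,13) 3 'bae'
  6: (13,3) 1 'b'
  7: (3,22) 1 'b'
  8: (22,8) 2 'bd'
  9: (8,24) 0 ''
  10: (24,12) 4 'cbae'
  11: (12,11) 1 'c'
  12: (11,20) 1 'c'
  13: (20,1) 1 'c'
  14: (1,4) 2 'cf'
  15: (4,17) 3 'cff'
  16: (17,23) 0 ''
  17: (23,10) 2 'dc'
  18: (10,9) 1 'd'
  19: (9,27) 0 ''
  20: (27,21) 2 'eb'
  21: (21,15) 1 'e'
  22: (15,6) 0 ''
  23: (6,2) 1 'f'
  24: (2,19) 1 'f'
  25: (19,0) 2 'fc'
  26: (0,16) 3 'fcf'
  27: (16,5) 1 'f'
  28: (5,18) 2 'ff'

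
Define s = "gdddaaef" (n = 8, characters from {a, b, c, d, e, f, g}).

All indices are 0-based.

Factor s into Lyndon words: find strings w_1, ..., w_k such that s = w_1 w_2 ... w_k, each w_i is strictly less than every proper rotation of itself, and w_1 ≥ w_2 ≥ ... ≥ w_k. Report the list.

["g", "d", "d", "d", "aaef"]

emit factor 1: 'g' (i=0, period=1)
emit factor 2: 'd' (i=1, period=1)
emit factor 3: 'd' (i=2, period=1)
emit factor 4: 'd' (i=3, period=1)
emit factor 5: 'aaef' (i=4, period=4)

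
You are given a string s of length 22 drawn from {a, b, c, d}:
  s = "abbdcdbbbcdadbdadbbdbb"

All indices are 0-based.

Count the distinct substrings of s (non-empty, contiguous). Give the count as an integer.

sorted suffixes:
  #0 SA[0]=0  'abbdcdbbbcdadbdadbbdbb'
  #1 SA[1]=15  'adbbdbb'
  #2 SA[2]=11  'adbdadbbdbb'
  #3 SA[3]=21  'b'
  #4 SA[4]=20  'bb'
  #5 SA[5]=6  'bbbcdadbdadbbdbb'
  #6 SA[6]=7  'bbcdadbdadbbdbb'
  #7 SA[7]=17  'bbdbb'
  #8 SA[8]=1  'bbdcdbbbcdadbdadbbdbb'
  #9 SA[9]=8  'bcdadbdadbbdbb'
  #10 SA[10]=13  'bdadbbdbb'
  #11 SA[11]=18  'bdbb'
  #12 SA[12]=2  'bdcdbbbcdadbdadbbdbb'
  #13 SA[13]=9  'cdadbdadbbdbb'
  #14 SA[14]=4  'cdbbbcdadbdadbbdbb'
  #15 SA[15]=14  'dadbbdbb'
  #16 SA[16]=10  'dadbdadbbdbb'
  #17 SA[17]=19  'dbb'
  #18 SA[18]=5  'dbbbcdadbdadbbdbb'
  #19 SA[19]=16  'dbbdbb'
  #20 SA[20]=12  'dbdadbbdbb'
  #21 SA[21]=3  'dcdbbbcdadbdadbbdbb'

SA = [0, 15, 11, 21, 20, 6, 7, 17, 1, 8, 13, 18, 2, 9, 4, 14, 10, 19, 5, 16, 12, 3]
i: (SA[i-1],SA[i]) lcp shared
  1: (0,15) 1 'a'
  2: (15,11) 3 'adb'
  3: (11,21) 0 ''
  4: (21,20) 1 'b'
  5: (20,6) 2 'bb'
  6: (6,7) 2 'bb'
  7: (7,17) 2 'bb'
  8: (17,1) 3 'bbd'
  9: (1,8) 1 'b'
  10: (8,13) 1 'b'
  11: (13,18) 2 'bd'
  12: (18,2) 2 'bd'
  13: (2,9) 0 ''
  14: (9,4) 2 'cd'
  15: (4,14) 0 ''
  16: (14,10) 4 'dadb'
  17: (10,19) 1 'd'
  18: (19,5) 3 'dbb'
  19: (5,16) 3 'dbb'
  20: (16,12) 2 'db'
  21: (12,3) 1 'd'

n(n+1)/2 = 22·23/2 = 253
Σ LCP = 0 + 1 + 3 + 0 + 1 + 2 + 2 + 2 + 3 + 1 + 1 + 2 + 2 + 0 + 2 + 0 + 4 + 1 + 3 + 3 + 2 + 1 = 36
distinct = 253 − 36 = 217

217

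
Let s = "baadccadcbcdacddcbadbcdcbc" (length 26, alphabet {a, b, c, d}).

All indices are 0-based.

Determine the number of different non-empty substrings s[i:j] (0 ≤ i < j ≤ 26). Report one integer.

rank→(start, suffix):
  0 → (1, 'aadccadcbcdacddcbadbcdcbc')
  1 → (12, 'acddcbadbcdcbc')
  2 → (18, 'adbcdcbc')
  3 → (6, 'adcbcdacddcbadbcdcbc')
  4 → (2, 'adccadcbcdacddcbadbcdcbc')
  5 → (0, 'baadccadcbcdacddcbadbcdcbc')
  6 → (17, 'badbcdcbc')
  7 → (24, 'bc')
  8 → (9, 'bcdacddcbadbcdcbc')
  9 → (20, 'bcdcbc')
  10 → (25, 'c')
  11 → (5, 'cadcbcdacddcbadbcdcbc')
  12 → (16, 'cbadbcdcbc')
  13 → (23, 'cbc')
  14 → (8, 'cbcdacddcbadbcdcbc')
  15 → (4, 'ccadcbcdacddcbadbcdcbc')
  16 → (10, 'cdacddcbadbcdcbc')
  17 → (21, 'cdcbc')
  18 → (13, 'cddcbadbcdcbc')
  19 → (11, 'dacddcbadbcdcbc')
  20 → (19, 'dbcdcbc')
  21 → (15, 'dcbadbcdcbc')
  22 → (22, 'dcbc')
  23 → (7, 'dcbcdacddcbadbcdcbc')
  24 → (3, 'dccadcbcdacddcbadbcdcbc')
  25 → (14, 'ddcbadbcdcbc')

SA = [1, 12, 18, 6, 2, 0, 17, 24, 9, 20, 25, 5, 16, 23, 8, 4, 10, 21, 13, 11, 19, 15, 22, 7, 3, 14]
rank  pair      lcp
   1  s[1:],s[12:]  1  'a'
   2  s[12:],s[18:]  1  'a'
   3  s[18:],s[6:]  2  'ad'
   4  s[6:],s[2:]  3  'adc'
   5  s[2:],s[0:]  0  ''
   6  s[0:],s[17:]  2  'ba'
   7  s[17:],s[24:]  1  'b'
   8  s[24:],s[9:]  2  'bc'
   9  s[9:],s[20:]  3  'bcd'
  10  s[20:],s[25:]  0  ''
  11  s[25:],s[5:]  1  'c'
  12  s[5:],s[16:]  1  'c'
  13  s[16:],s[23:]  2  'cb'
  14  s[23:],s[8:]  3  'cbc'
  15  s[8:],s[4:]  1  'c'
  16  s[4:],s[10:]  1  'c'
  17  s[10:],s[21:]  2  'cd'
  18  s[21:],s[13:]  2  'cd'
  19  s[13:],s[11:]  0  ''
  20  s[11:],s[19:]  1  'd'
  21  s[19:],s[15:]  1  'd'
  22  s[15:],s[22:]  3  'dcb'
  23  s[22:],s[7:]  4  'dcbc'
  24  s[7:],s[3:]  2  'dc'
  25  s[3:],s[14:]  1  'd'

n(n+1)/2 = 26·27/2 = 351
Σ LCP = 0 + 1 + 1 + 2 + 3 + 0 + 2 + 1 + 2 + 3 + 0 + 1 + 1 + 2 + 3 + 1 + 1 + 2 + 2 + 0 + 1 + 1 + 3 + 4 + 2 + 1 = 40
distinct = 351 − 40 = 311

311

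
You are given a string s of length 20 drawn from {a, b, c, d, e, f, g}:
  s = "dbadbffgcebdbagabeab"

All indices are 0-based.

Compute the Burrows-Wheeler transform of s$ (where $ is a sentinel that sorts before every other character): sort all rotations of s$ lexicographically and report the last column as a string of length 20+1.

rank  rotation               last
    0  $dbadbffgcebdbagabeab  b
    1  ab$dbadbffgcebdbagabe  e
    2  abeab$dbadbffgcebdbag  g
    3  adbffgcebdbagabeab$db  b
    4  agabeab$dbadbffgcebdb  b
    5  b$dbadbffgcebdbagabea  a
    6  badbffgcebdbagabeab$d  d
    7  bagabeab$dbadbffgcebd  d
    8  bdbagabeab$dbadbffgce  e
    9  beab$dbadbffgcebdbaga  a
   10  bffgcebdbagabeab$dbad  d
   11  cebdbagabeab$dbadbffg  g
   12  dbadbffgcebdbagabeab$  $
   13  dbagabeab$dbadbffgceb  b
   14  dbffgcebdbagabeab$dba  a
   15  eab$dbadbffgcebdbagab  b
   16  ebdbagabeab$dbadbffgc  c
   17  ffgcebdbagabeab$dbadb  b
   18  fgcebdbagabeab$dbadbf  f
   19  gabeab$dbadbffgcebdba  a
   20  gcebdbagabeab$dbadbff  f

begbbaddeadg$babcbfaf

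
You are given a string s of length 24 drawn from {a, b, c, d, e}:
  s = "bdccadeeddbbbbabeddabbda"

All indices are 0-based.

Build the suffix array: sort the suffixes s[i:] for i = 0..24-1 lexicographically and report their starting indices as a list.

rank | idx | suffix
   0 |  23 | a
   1 |  19 | abbda
   2 |  14 | abeddabbda
   3 |   4 | adeeddbbbbabeddabbda
   4 |  13 | babeddabbda
   5 |  12 | bbabeddabbda
   6 |  11 | bbbabeddabbda
   7 |  10 | bbbbabeddabbda
   8 |  20 | bbda
   9 |  21 | bda
  10 |   0 | bdccadeeddbbbbabeddabbda
  11 |  15 | beddabbda
  12 |   3 | cadeeddbbbbabeddabbda
  13 |   2 | ccadeeddbbbbabeddabbda
  14 |  22 | da
  15 |  18 | dabbda
  16 |   9 | dbbbbabeddabbda
  17 |   1 | dccadeeddbbbbabeddabbda
  18 |  17 | ddabbda
  19 |   8 | ddbbbbabeddabbda
  20 |   5 | deeddbbbbabeddabbda
  21 |  16 | eddabbda
  22 |   7 | eddbbbbabeddabbda
  23 |   6 | eeddbbbbabeddabbda

[23, 19, 14, 4, 13, 12, 11, 10, 20, 21, 0, 15, 3, 2, 22, 18, 9, 1, 17, 8, 5, 16, 7, 6]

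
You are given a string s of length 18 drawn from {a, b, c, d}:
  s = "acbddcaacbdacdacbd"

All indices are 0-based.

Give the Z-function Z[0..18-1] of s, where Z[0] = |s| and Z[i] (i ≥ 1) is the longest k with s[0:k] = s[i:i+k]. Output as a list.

Z[0]=18
i=1: fresh scan; Z[1]=0
i=2: fresh scan; Z[2]=0
i=3: fresh scan; Z[3]=0
i=4: fresh scan; Z[4]=0
i=5: fresh scan; Z[5]=0
i=6: fresh scan; Z[6]=1 scan→box=[6,7)
i=7: fresh scan; Z[7]=4 scan→box=[7,11)
i=8: min(r-i=3, Z[1]=0)=0; Z[8]=0
i=9: min(r-i=2, Z[2]=0)=0; Z[9]=0
i=10: min(r-i=1, Z[3]=0)=0; Z[10]=0
i=11: fresh scan; Z[11]=2 scan→box=[11,13)
i=12: min(r-i=1, Z[1]=0)=0; Z[12]=0
i=13: fresh scan; Z[13]=0
i=14: fresh scan; Z[14]=4 scan→box=[14,18)
i=15: min(r-i=3, Z[1]=0)=0; Z[15]=0
i=16: min(r-i=2, Z[2]=0)=0; Z[16]=0
i=17: min(r-i=1, Z[3]=0)=0; Z[17]=0

[18, 0, 0, 0, 0, 0, 1, 4, 0, 0, 0, 2, 0, 0, 4, 0, 0, 0]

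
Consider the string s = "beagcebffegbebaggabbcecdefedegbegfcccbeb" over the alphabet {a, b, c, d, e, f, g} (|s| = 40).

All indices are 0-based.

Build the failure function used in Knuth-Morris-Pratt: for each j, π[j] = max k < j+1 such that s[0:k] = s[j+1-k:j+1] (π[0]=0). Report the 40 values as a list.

π[0] = 0
j=1 s[j]='e': π[1]=0 (border '')
j=2 s[j]='a': π[2]=0 (border '')
j=3 s[j]='g': π[3]=0 (border '')
j=4 s[j]='c': π[4]=0 (border '')
j=5 s[j]='e': π[5]=0 (border '')
j=6 s[j]='b': π[6]=1 (border 'b')
j=7 s[j]='f': k: 1→0; π[7]=0 (border '')
j=8 s[j]='f': π[8]=0 (border '')
j=9 s[j]='e': π[9]=0 (border '')
j=10 s[j]='g': π[10]=0 (border '')
j=11 s[j]='b': π[11]=1 (border 'b')
j=12 s[j]='e': π[12]=2 (border 'be')
j=13 s[j]='b': k: 2→0; π[13]=1 (border 'b')
j=14 s[j]='a': k: 1→0; π[14]=0 (border '')
j=15 s[j]='g': π[15]=0 (border '')
j=16 s[j]='g': π[16]=0 (border '')
j=17 s[j]='a': π[17]=0 (border '')
j=18 s[j]='b': π[18]=1 (border 'b')
j=19 s[j]='b': k: 1→0; π[19]=1 (border 'b')
j=20 s[j]='c': k: 1→0; π[20]=0 (border '')
j=21 s[j]='e': π[21]=0 (border '')
j=22 s[j]='c': π[22]=0 (border '')
j=23 s[j]='d': π[23]=0 (border '')
j=24 s[j]='e': π[24]=0 (border '')
j=25 s[j]='f': π[25]=0 (border '')
j=26 s[j]='e': π[26]=0 (border '')
j=27 s[j]='d': π[27]=0 (border '')
j=28 s[j]='e': π[28]=0 (border '')
j=29 s[j]='g': π[29]=0 (border '')
j=30 s[j]='b': π[30]=1 (border 'b')
j=31 s[j]='e': π[31]=2 (border 'be')
j=32 s[j]='g': k: 2→0; π[32]=0 (border '')
j=33 s[j]='f': π[33]=0 (border '')
j=34 s[j]='c': π[34]=0 (border '')
j=35 s[j]='c': π[35]=0 (border '')
j=36 s[j]='c': π[36]=0 (border '')
j=37 s[j]='b': π[37]=1 (border 'b')
j=38 s[j]='e': π[38]=2 (border 'be')
j=39 s[j]='b': k: 2→0; π[39]=1 (border 'b')

[0, 0, 0, 0, 0, 0, 1, 0, 0, 0, 0, 1, 2, 1, 0, 0, 0, 0, 1, 1, 0, 0, 0, 0, 0, 0, 0, 0, 0, 0, 1, 2, 0, 0, 0, 0, 0, 1, 2, 1]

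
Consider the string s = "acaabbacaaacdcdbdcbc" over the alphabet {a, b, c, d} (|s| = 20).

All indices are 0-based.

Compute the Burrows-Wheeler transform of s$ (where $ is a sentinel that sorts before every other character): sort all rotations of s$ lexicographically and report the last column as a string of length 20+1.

cccaab$abacdbaaddacbc

rank  rotation               last
    0  $acaabbacaaacdcdbdcbc  c
    1  aaacdcdbdcbc$acaabbac  c
    2  aabbacaaacdcdbdcbc$ac  c
    3  aacdcdbdcbc$acaabbaca  a
    4  abbacaaacdcdbdcbc$aca  a
    5  acaaacdcdbdcbc$acaabb  b
    6  acaabbacaaacdcdbdcbc$  $
    7  acdcdbdcbc$acaabbacaa  a
    8  bacaaacdcdbdcbc$acaab  b
    9  bbacaaacdcdbdcbc$acaa  a
   10  bc$acaabbacaaacdcdbdc  c
   11  bdcbc$acaabbacaaacdcd  d
   12  c$acaabbacaaacdcdbdcb  b
   13  caaacdcdbdcbc$acaabba  a
   14  caabbacaaacdcdbdcbc$a  a
   15  cbc$acaabbacaaacdcdbd  d
   16  cdbdcbc$acaabbacaaacd  d
   17  cdcdbdcbc$acaabbacaaa  a
   18  dbdcbc$acaabbacaaacdc  c
   19  dcbc$acaabbacaaacdcdb  b
   20  dcdbdcbc$acaabbacaaac  c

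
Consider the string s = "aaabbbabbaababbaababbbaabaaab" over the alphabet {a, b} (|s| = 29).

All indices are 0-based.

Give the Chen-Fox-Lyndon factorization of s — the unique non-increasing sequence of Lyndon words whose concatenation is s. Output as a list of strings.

["aaabbbabbaababbaababbbaab", "aaab"]

emit factor 1: 'aaabbbabbaababbaababbbaab' (i=0, period=25)
emit factor 2: 'aaab' (i=25, period=4)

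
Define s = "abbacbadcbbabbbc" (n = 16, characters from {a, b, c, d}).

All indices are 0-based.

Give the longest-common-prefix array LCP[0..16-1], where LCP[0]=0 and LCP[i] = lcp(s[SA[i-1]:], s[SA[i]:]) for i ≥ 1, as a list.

[0, 3, 1, 1, 0, 2, 2, 1, 3, 2, 2, 1, 0, 1, 2, 0]

sorted suffixes:
  #0 SA[0]=0  'abbacbadcbbabbbc'
  #1 SA[1]=11  'abbbc'
  #2 SA[2]=3  'acbadcbbabbbc'
  #3 SA[3]=6  'adcbbabbbc'
  #4 SA[4]=10  'babbbc'
  #5 SA[5]=2  'bacbadcbbabbbc'
  #6 SA[6]=5  'badcbbabbbc'
  #7 SA[7]=9  'bbabbbc'
  #8 SA[8]=1  'bbacbadcbbabbbc'
  #9 SA[9]=12  'bbbc'
  #10 SA[10]=13  'bbc'
  #11 SA[11]=14  'bc'
  #12 SA[12]=15  'c'
  #13 SA[13]=4  'cbadcbbabbbc'
  #14 SA[14]=8  'cbbabbbc'
  #15 SA[15]=7  'dcbbabbbc'

SA = [0, 11, 3, 6, 10, 2, 5, 9, 1, 12, 13, 14, 15, 4, 8, 7]
rank  pair      lcp
   1  s[0:],s[11:]  3  'abb'
   2  s[11:],s[3:]  1  'a'
   3  s[3:],s[6:]  1  'a'
   4  s[6:],s[10:]  0  ''
   5  s[10:],s[2:]  2  'ba'
   6  s[2:],s[5:]  2  'ba'
   7  s[5:],s[9:]  1  'b'
   8  s[9:],s[1:]  3  'bba'
   9  s[1:],s[12:]  2  'bb'
  10  s[12:],s[13:]  2  'bb'
  11  s[13:],s[14:]  1  'b'
  12  s[14:],s[15:]  0  ''
  13  s[15:],s[4:]  1  'c'
  14  s[4:],s[8:]  2  'cb'
  15  s[8:],s[7:]  0  ''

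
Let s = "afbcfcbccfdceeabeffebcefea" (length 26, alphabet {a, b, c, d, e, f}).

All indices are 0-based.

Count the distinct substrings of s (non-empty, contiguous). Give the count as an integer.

324

rank→(start, suffix):
  0 → (25, 'a')
  1 → (14, 'abeffebcefea')
  2 → (0, 'afbcfcbccfdceeabeffebcefea')
  3 → (6, 'bccfdceeabeffebcefea')
  4 → (20, 'bcefea')
  5 → (2, 'bcfcbccfdceeabeffebcefea')
  6 → (15, 'beffebcefea')
  7 → (5, 'cbccfdceeabeffebcefea')
  8 → (7, 'ccfdceeabeffebcefea')
  9 → (11, 'ceeabeffebcefea')
  10 → (21, 'cefea')
  11 → (3, 'cfcbccfdceeabeffebcefea')
  12 → (8, 'cfdceeabeffebcefea')
  13 → (10, 'dceeabeffebcefea')
  14 → (24, 'ea')
  15 → (13, 'eabeffebcefea')
  16 → (19, 'ebcefea')
  17 → (12, 'eeabeffebcefea')
  18 → (22, 'efea')
  19 → (16, 'effebcefea')
  20 → (1, 'fbcfcbccfdceeabeffebcefea')
  21 → (4, 'fcbccfdceeabeffebcefea')
  22 → (9, 'fdceeabeffebcefea')
  23 → (23, 'fea')
  24 → (18, 'febcefea')
  25 → (17, 'ffebcefea')

SA = [25, 14, 0, 6, 20, 2, 15, 5, 7, 11, 21, 3, 8, 10, 24, 13, 19, 12, 22, 16, 1, 4, 9, 23, 18, 17]
i: (SA[i-1],SA[i]) lcp shared
  1: (25,14) 1 'a'
  2: (14,0) 1 'a'
  3: (0,6) 0 ''
  4: (6,20) 2 'bc'
  5: (20,2) 2 'bc'
  6: (2,15) 1 'b'
  7: (15,5) 0 ''
  8: (5,7) 1 'c'
  9: (7,11) 1 'c'
  10: (11,21) 2 'ce'
  11: (21,3) 1 'c'
  12: (3,8) 2 'cf'
  13: (8,10) 0 ''
  14: (10,24) 0 ''
  15: (24,13) 2 'ea'
  16: (13,19) 1 'e'
  17: (19,12) 1 'e'
  18: (12,22) 1 'e'
  19: (22,16) 2 'ef'
  20: (16,1) 0 ''
  21: (1,4) 1 'f'
  22: (4,9) 1 'f'
  23: (9,23) 1 'f'
  24: (23,18) 2 'fe'
  25: (18,17) 1 'f'

n(n+1)/2 = 26·27/2 = 351
Σ LCP = 0 + 1 + 1 + 0 + 2 + 2 + 1 + 0 + 1 + 1 + 2 + 1 + 2 + 0 + 0 + 2 + 1 + 1 + 1 + 2 + 0 + 1 + 1 + 1 + 2 + 1 = 27
distinct = 351 − 27 = 324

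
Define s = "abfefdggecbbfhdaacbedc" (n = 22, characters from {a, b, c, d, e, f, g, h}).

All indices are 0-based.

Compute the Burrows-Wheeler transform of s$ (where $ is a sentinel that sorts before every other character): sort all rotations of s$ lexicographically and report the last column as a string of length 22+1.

rank  rotation                 last
    0  $abfefdggecbbfhdaacbedc  c
    1  aacbedc$abfefdggecbbfhd  d
    2  abfefdggecbbfhdaacbedc$  $
    3  acbedc$abfefdggecbbfhda  a
    4  bbfhdaacbedc$abfefdggec  c
    5  bedc$abfefdggecbbfhdaac  c
    6  bfefdggecbbfhdaacbedc$a  a
    7  bfhdaacbedc$abfefdggecb  b
    8  c$abfefdggecbbfhdaacbed  d
    9  cbbfhdaacbedc$abfefdgge  e
   10  cbedc$abfefdggecbbfhdaa  a
   11  daacbedc$abfefdggecbbfh  h
   12  dc$abfefdggecbbfhdaacbe  e
   13  dggecbbfhdaacbedc$abfef  f
   14  ecbbfhdaacbedc$abfefdgg  g
   15  edc$abfefdggecbbfhdaacb  b
   16  efdggecbbfhdaacbedc$abf  f
   17  fdggecbbfhdaacbedc$abfe  e
   18  fefdggecbbfhdaacbedc$ab  b
   19  fhdaacbedc$abfefdggecbb  b
   20  gecbbfhdaacbedc$abfefdg  g
   21  ggecbbfhdaacbedc$abfefd  d
   22  hdaacbedc$abfefdggecbbf  f

cd$accabdeahefgbfebbgdf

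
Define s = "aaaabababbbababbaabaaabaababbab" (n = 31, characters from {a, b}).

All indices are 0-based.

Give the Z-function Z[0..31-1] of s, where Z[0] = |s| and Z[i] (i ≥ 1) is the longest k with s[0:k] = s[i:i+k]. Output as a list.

Z[0]=31
i=1: i≥r, start 0; Z[1]=3 scan→box=[1,4)
i=2: min(r-i=2, Z[1]=3)=2; Z[2]=2
i=3: min(r-i=1, Z[2]=2)=1; Z[3]=1
i=4: i≥r, start 0; Z[4]=0
i=5: i≥r, start 0; Z[5]=1 scan→box=[5,6)
i=6: i≥r, start 0; Z[6]=0
i=7: i≥r, start 0; Z[7]=1 scan→box=[7,8)
i=8: i≥r, start 0; Z[8]=0
i=9: i≥r, start 0; Z[9]=0
i=10: i≥r, start 0; Z[10]=0
i=11: i≥r, start 0; Z[11]=1 scan→box=[11,12)
i=12: i≥r, start 0; Z[12]=0
i=13: i≥r, start 0; Z[13]=1 scan→box=[13,14)
i=14: i≥r, start 0; Z[14]=0
i=15: i≥r, start 0; Z[15]=0
i=16: i≥r, start 0; Z[16]=2 scan→box=[16,18)
i=17: min(r-i=1, Z[1]=3)=1; Z[17]=1
i=18: i≥r, start 0; Z[18]=0
i=19: i≥r, start 0; Z[19]=3 scan→box=[19,22)
i=20: min(r-i=2, Z[1]=3)=2; Z[20]=2
i=21: min(r-i=1, Z[2]=2)=1; Z[21]=1
i=22: i≥r, start 0; Z[22]=0
i=23: i≥r, start 0; Z[23]=2 scan→box=[23,25)
i=24: min(r-i=1, Z[1]=3)=1; Z[24]=1
i=25: i≥r, start 0; Z[25]=0
i=26: i≥r, start 0; Z[26]=1 scan→box=[26,27)
i=27: i≥r, start 0; Z[27]=0
i=28: i≥r, start 0; Z[28]=0
i=29: i≥r, start 0; Z[29]=1 scan→box=[29,30)
i=30: i≥r, start 0; Z[30]=0

[31, 3, 2, 1, 0, 1, 0, 1, 0, 0, 0, 1, 0, 1, 0, 0, 2, 1, 0, 3, 2, 1, 0, 2, 1, 0, 1, 0, 0, 1, 0]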